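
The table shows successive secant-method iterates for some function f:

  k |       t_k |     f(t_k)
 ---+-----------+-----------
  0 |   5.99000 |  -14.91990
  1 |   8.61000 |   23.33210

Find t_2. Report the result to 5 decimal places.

t_2 = 8.61000 − 23.33210·(8.61000 − 5.99000) / (23.33210 − (-14.91990))
   = 8.61000 − (61.1301020)/(38.2520000) = 7.0119110

7.01191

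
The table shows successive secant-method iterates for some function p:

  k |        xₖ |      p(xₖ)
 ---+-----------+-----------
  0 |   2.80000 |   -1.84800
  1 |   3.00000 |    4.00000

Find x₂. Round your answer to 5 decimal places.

x₂ = 3.00000 − 4.00000·(3.00000 − 2.80000) / (4.00000 − (-1.84800))
   = 3.00000 − (0.8000000)/(5.8480000) = 2.8632011

2.86320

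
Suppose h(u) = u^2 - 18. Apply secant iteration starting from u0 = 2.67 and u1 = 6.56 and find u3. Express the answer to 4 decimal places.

4.1547

h(2.67) = -10.871100, h(6.56) = 25.033600
u2 = 6.560000 − 25.033600·(6.560000 − 2.670000) / (25.033600 − (-10.871100)) = 6.560000 − (97.380704)/(35.904700) = 3.847801
h(3.847801) = -3.194430
u3 = 3.847801 − (-3.194430)·(3.847801 − 6.560000) / (-3.194430 − 25.033600) = 3.847801 − (8.663931)/(-28.228030) = 4.154727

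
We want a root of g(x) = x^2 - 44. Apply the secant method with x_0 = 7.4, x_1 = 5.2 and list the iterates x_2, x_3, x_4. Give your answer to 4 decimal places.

6.5460, 6.6439, 6.6332

g(7.4) = 10.760000, g(5.2) = -16.960000
x_2 = 5.200000 − (-16.960000)·(5.200000 − 7.400000) / (-16.960000 − 10.760000) = 5.200000 − (37.312000)/(-27.720000) = 6.546032
g(6.546032) = -1.149468
x_3 = 6.546032 − (-1.149468)·(6.546032 − 5.200000) / (-1.149468 − (-16.960000)) = 6.546032 − (-1.547221)/(15.810532) = 6.643892
g(6.643892) = 0.141299
x_4 = 6.643892 − 0.141299·(6.643892 − 6.546032) / (0.141299 − (-1.149468)) = 6.643892 − (0.013828)/(1.290768) = 6.633179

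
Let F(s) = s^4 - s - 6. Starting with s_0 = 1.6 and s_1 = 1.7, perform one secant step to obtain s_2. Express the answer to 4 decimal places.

1.6616

F(1.6) = -1.046400, F(1.7) = 0.652100
s_2 = 1.700000 − 0.652100·(1.700000 − 1.600000) / (0.652100 − (-1.046400)) = 1.700000 − (0.065210)/(1.698500) = 1.661607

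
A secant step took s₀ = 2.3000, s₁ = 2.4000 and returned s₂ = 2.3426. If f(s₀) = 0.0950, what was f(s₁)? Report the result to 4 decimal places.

The secant line through (2.3000, 0.0950) and (2.4000, f(s₁)) crosses zero at s₂ = 2.3426.
So (2.3000, 0.0950), (2.4000, f(s₁)), (2.3426, 0) are collinear:
f(s₁) = 0.0950 · (2.4000 − 2.3426) / (2.3000 − 2.3426) = 0.0950 · (0.057400)/(-0.042600) = -0.128005

-0.1280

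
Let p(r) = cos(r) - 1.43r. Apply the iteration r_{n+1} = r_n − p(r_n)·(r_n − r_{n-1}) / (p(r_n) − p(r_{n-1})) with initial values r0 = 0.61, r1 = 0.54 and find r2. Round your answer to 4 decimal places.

p(0.61) = -0.052652, p(0.54) = 0.085509
r2 = 0.540000 − 0.085509·(0.540000 − 0.610000) / (0.085509 − (-0.052652)) = 0.540000 − (-0.005986)/(0.138161) = 0.583324

0.5833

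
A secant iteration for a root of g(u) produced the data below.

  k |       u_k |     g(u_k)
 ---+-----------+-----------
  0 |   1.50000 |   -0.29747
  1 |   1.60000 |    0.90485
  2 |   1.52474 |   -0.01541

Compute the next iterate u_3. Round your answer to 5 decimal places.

u_3 = 1.52474 − (-0.01541)·(1.52474 − 1.60000) / (-0.01541 − 0.90485)
   = 1.52474 − (0.0011598)/(-0.9202600) = 1.5260002

1.52600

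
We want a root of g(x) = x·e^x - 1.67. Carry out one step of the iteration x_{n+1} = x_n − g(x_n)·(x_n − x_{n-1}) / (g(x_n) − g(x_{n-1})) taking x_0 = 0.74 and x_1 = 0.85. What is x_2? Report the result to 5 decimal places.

g(0.74) = -0.1190077, g(0.85) = 0.3186998
x_2 = 0.8500000 − 0.3186998·(0.8500000 − 0.7400000) / (0.3186998 − (-0.1190077)) = 0.8500000 − (0.0350570)/(0.4377075) = 0.7699078

0.76991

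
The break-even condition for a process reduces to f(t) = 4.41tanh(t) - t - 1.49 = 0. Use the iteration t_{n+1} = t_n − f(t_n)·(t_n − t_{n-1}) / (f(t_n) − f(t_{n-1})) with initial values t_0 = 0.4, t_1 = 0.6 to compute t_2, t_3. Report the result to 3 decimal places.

0.487, 0.480

f(0.4) = -0.21443, f(0.6) = 0.27839
t_2 = 0.60000 − 0.27839·(0.60000 − 0.40000) / (0.27839 − (-0.21443)) = 0.60000 − (0.05568)/(0.49281) = 0.48702
f(0.48702) = 0.01563
t_3 = 0.48702 − 0.01563·(0.48702 − 0.60000) / (0.01563 − 0.27839) = 0.48702 − (-0.00177)/(-0.26276) = 0.48030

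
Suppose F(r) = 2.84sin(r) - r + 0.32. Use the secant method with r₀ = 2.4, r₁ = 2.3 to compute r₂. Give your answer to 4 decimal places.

F(2.4) = -0.161685, F(2.3) = 0.137803
r₂ = 2.300000 − 0.137803·(2.300000 − 2.400000) / (0.137803 − (-0.161685)) = 2.300000 − (-0.013780)/(0.299487) = 2.346013

2.3460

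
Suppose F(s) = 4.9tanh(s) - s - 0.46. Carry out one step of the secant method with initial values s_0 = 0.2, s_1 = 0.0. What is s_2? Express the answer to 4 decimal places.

0.1199

F(0.2) = 0.307139, F(0.0) = -0.460000
s_2 = 0.000000 − (-0.460000)·(0.000000 − 0.200000) / (-0.460000 − 0.307139) = 0.000000 − (0.092000)/(-0.767139) = 0.119926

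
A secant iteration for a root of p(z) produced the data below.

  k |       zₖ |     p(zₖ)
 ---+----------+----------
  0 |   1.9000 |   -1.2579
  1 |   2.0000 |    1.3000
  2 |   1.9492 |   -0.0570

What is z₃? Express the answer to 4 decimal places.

1.9513

z₃ = 1.9492 − (-0.0570)·(1.9492 − 2.0000) / (-0.0570 − 1.3000)
   = 1.9492 − (0.002896)/(-1.357000) = 1.951334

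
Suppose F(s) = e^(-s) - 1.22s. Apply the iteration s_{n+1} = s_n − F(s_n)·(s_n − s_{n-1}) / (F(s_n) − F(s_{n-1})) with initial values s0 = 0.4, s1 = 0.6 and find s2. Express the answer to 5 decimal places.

0.49976

F(0.4) = 0.1823200, F(0.6) = -0.1831884
s2 = 0.6000000 − (-0.1831884)·(0.6000000 − 0.4000000) / (-0.1831884 − 0.1823200) = 0.6000000 − (-0.0366377)/(-0.3655084) = 0.4997624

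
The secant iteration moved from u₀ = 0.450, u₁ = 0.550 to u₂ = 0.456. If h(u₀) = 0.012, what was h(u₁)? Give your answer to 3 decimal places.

The secant line through (0.450, 0.012) and (0.550, h(u₁)) crosses zero at u₂ = 0.456.
So (0.450, 0.012), (0.550, h(u₁)), (0.456, 0) are collinear:
h(u₁) = 0.012 · (0.550 − 0.456) / (0.450 − 0.456) = 0.012 · (0.09400)/(-0.00600) = -0.18800

-0.188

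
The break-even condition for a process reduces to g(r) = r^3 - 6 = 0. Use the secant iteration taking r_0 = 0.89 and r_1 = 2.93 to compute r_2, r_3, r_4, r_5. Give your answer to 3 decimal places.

g(0.89) = -5.29503, g(2.93) = 19.15376
r_2 = 2.93000 − 19.15376·(2.93000 − 0.89000) / (19.15376 − (-5.29503)) = 2.93000 − (39.07366)/(24.44879) = 1.33182
g(1.33182) = -3.63771
r_3 = 1.33182 − (-3.63771)·(1.33182 − 2.93000) / (-3.63771 − 19.15376) = 1.33182 − (5.81374)/(-22.79147) = 1.58690
g(1.58690) = -2.00379
r_4 = 1.58690 − (-2.00379)·(1.58690 − 1.33182) / (-2.00379 − (-3.63771)) = 1.58690 − (-0.51113)/(1.63392) = 1.89973
g(1.89973) = 0.85603
r_5 = 1.89973 − 0.85603·(1.89973 − 1.58690) / (0.85603 − (-2.00379)) = 1.89973 − (0.26779)/(2.85982) = 1.80609

1.332, 1.587, 1.900, 1.806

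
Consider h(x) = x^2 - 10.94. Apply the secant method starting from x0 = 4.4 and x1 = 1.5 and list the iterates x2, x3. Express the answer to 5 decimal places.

2.97288, 3.44282

h(4.4) = 8.4200000, h(1.5) = -8.6900000
x2 = 1.5000000 − (-8.6900000)·(1.5000000 − 4.4000000) / (-8.6900000 − 8.4200000) = 1.5000000 − (25.2010000)/(-17.1100000) = 2.9728814
h(2.9728814) = -2.1019764
x3 = 2.9728814 − (-2.1019764)·(2.9728814 − 1.5000000) / (-2.1019764 − (-8.6900000)) = 2.9728814 − (-3.0959619)/(6.5880236) = 3.4428192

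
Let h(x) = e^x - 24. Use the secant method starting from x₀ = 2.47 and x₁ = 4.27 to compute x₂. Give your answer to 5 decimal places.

h(2.47) = -12.1775531, h(4.27) = 47.5216356
x₂ = 4.2700000 − 47.5216356·(4.2700000 − 2.4700000) / (47.5216356 − (-12.1775531)) = 4.2700000 − (85.5389441)/(59.6991888) = 2.8371674

2.83717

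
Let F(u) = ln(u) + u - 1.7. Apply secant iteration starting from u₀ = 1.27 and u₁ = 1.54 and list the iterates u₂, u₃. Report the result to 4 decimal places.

1.3814, 1.3787

F(1.27) = -0.190983, F(1.54) = 0.271782
u₂ = 1.540000 − 0.271782·(1.540000 − 1.270000) / (0.271782 − (-0.190983)) = 1.540000 − (0.073381)/(0.462766) = 1.381429
F(1.381429) = 0.004547
u₃ = 1.381429 − 0.004547·(1.381429 − 1.540000) / (0.004547 − 0.271782) = 1.381429 − (-0.000721)/(-0.267235) = 1.378731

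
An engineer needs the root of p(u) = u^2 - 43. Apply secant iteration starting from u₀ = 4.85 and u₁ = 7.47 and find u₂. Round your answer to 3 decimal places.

6.431

p(4.85) = -19.47750, p(7.47) = 12.80090
u₂ = 7.47000 − 12.80090·(7.47000 − 4.85000) / (12.80090 − (-19.47750)) = 7.47000 − (33.53836)/(32.27840) = 6.43097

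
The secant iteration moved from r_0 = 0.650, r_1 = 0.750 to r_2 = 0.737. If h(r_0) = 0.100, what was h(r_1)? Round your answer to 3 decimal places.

The secant line through (0.650, 0.100) and (0.750, h(r_1)) crosses zero at r_2 = 0.737.
So (0.650, 0.100), (0.750, h(r_1)), (0.737, 0) are collinear:
h(r_1) = 0.100 · (0.750 − 0.737) / (0.650 − 0.737) = 0.100 · (0.01300)/(-0.08700) = -0.01494

-0.015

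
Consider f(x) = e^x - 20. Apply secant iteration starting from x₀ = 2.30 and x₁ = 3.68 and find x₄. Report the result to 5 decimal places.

f(2.30) = -10.0258175, f(3.68) = 19.6463941
x₂ = 3.6800000 − 19.6463941·(3.6800000 − 2.3000000) / (19.6463941 − (-10.0258175)) = 3.6800000 − (27.1120238)/(29.6722116) = 2.7662823
f(2.7662823) = -4.1005846
x₃ = 2.7662823 − (-4.1005846)·(2.7662823 − 3.6800000) / (-4.1005846 − 19.6463941) = 2.7662823 − (3.7467766)/(-23.7469787) = 2.9240614
f(2.9240614) = -1.3832554
x₄ = 2.9240614 − (-1.3832554)·(2.9240614 − 2.7662823) / (-1.3832554 − (-4.1005846)) = 2.9240614 − (-0.2182488)/(2.7173293) = 3.0043788

3.00438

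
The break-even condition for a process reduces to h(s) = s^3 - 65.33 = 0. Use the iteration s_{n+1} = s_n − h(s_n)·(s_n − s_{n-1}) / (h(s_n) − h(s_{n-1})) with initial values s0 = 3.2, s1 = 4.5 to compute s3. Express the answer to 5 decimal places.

4.01625

h(3.2) = -32.5620000, h(4.5) = 25.7950000
s2 = 4.5000000 − 25.7950000·(4.5000000 − 3.2000000) / (25.7950000 − (-32.5620000)) = 4.5000000 − (33.5335000)/(58.3570000) = 3.9253731
h(3.9253731) = -4.8456751
s3 = 3.9253731 − (-4.8456751)·(3.9253731 − 4.5000000) / (-4.8456751 − 25.7950000) = 3.9253731 − (2.7844551)/(-30.6406751) = 4.0162476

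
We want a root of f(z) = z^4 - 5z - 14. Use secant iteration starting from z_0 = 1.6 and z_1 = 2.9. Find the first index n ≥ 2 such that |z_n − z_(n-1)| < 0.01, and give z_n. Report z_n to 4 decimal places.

n = 6, z_n = 2.2405

f(1.6) = -15.446400, f(2.9) = 42.228100
z_2 = 2.900000 − 42.228100·(1.300000)/(57.674500) = 1.948166;  |Δ| = 0.951834
f(1.948166) = -9.336134
z_3 = 1.948166 − (-9.336134)·(-0.951834)/(-51.564234) = 2.120504;  |Δ| = 0.172337
f(2.120504) = -4.383681
z_4 = 2.120504 − (-4.383681)·(0.172337)/(4.952453) = 2.273049;  |Δ| = 0.152545
f(2.273049) = 1.330071
z_5 = 2.273049 − 1.330071·(0.152545)/(5.713752) = 2.237539;  |Δ| = 0.035510
f(2.237539) = -0.121854
z_6 = 2.237539 − (-0.121854)·(-0.035510)/(-1.451925) = 2.240519;  |Δ| = 0.002980
|z_6 − z_5| = 0.002980 < 0.01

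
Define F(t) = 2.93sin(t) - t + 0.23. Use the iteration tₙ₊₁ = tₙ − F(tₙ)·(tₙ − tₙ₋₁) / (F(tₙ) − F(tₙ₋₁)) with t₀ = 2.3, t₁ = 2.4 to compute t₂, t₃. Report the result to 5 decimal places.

2.33758, 2.33837

F(2.3) = 0.1149163, F(2.4) = -0.1908929
t₂ = 2.4000000 − (-0.1908929)·(2.4000000 − 2.3000000) / (-0.1908929 − 0.1149163) = 2.4000000 − (-0.0190893)/(-0.3058092) = 2.3375778
F(2.3375778) = 0.0024544
t₃ = 2.3375778 − 0.0024544·(2.3375778 − 2.4000000) / (0.0024544 − (-0.1908929)) = 2.3375778 − (-0.0001532)/(0.1933473) = 2.3383702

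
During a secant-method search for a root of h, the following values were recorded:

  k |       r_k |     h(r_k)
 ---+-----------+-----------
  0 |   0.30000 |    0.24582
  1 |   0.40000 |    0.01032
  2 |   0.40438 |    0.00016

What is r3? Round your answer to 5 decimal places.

r3 = 0.40438 − 0.00016·(0.40438 − 0.40000) / (0.00016 − 0.01032)
   = 0.40438 − (0.0000007)/(-0.0101600) = 0.4044490

0.40445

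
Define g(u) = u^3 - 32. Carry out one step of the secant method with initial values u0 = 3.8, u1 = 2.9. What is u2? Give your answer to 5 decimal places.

3.12471

g(3.8) = 22.8720000, g(2.9) = -7.6110000
u2 = 2.9000000 − (-7.6110000)·(2.9000000 − 3.8000000) / (-7.6110000 − 22.8720000) = 2.9000000 − (6.8499000)/(-30.4830000) = 3.1247121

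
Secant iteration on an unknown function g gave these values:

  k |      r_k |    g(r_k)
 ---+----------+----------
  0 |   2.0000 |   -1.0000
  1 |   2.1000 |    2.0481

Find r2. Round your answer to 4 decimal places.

r2 = 2.1000 − 2.0481·(2.1000 − 2.0000) / (2.0481 − (-1.0000))
   = 2.1000 − (0.204810)/(3.048100) = 2.032807

2.0328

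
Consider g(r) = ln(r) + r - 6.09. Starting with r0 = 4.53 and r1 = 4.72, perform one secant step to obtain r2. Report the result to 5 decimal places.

g(4.53) = -0.0492781, g(4.72) = 0.1818088
r2 = 4.7200000 − 0.1818088·(4.7200000 − 4.5300000) / (0.1818088 − (-0.0492781)) = 4.7200000 − (0.0345437)/(0.2310869) = 4.5705165

4.57052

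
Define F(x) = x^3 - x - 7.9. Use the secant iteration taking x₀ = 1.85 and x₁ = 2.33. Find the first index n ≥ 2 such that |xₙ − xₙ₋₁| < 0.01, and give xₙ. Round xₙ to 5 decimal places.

F(1.85) = -3.4183750, F(2.33) = 2.4193370
x₂ = 2.3300000 − 2.4193370·(0.4800000)/(5.8377120) = 2.1310724;  |Δ| = 0.1989276
F(2.1310724) = -0.3528713
x₃ = 2.1310724 − (-0.3528713)·(-0.1989276)/(-2.7722083) = 2.1563937;  |Δ| = 0.0253213
F(2.1563937) = -0.0290899
x₄ = 2.1563937 − (-0.0290899)·(0.0253213)/(0.3237814) = 2.1586687;  |Δ| = 0.0022750
|x₄ − x₃| = 0.0022750 < 0.01

n = 4, xₙ = 2.15867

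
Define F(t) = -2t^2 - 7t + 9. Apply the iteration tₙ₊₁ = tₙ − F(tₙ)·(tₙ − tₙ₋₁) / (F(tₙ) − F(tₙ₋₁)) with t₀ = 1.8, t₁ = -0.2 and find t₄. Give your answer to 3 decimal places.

F(1.8) = -10.08000, F(-0.2) = 10.32000
t₂ = -0.20000 − 10.32000·(-0.20000 − 1.80000) / (10.32000 − (-10.08000)) = -0.20000 − (-20.64000)/(20.40000) = 0.81176
F(0.81176) = 1.99972
t₃ = 0.81176 − 1.99972·(0.81176 − (-0.20000)) / (1.99972 − 10.32000) = 0.81176 − (2.02325)/(-8.32028) = 1.05494
F(1.05494) = -0.61033
t₄ = 1.05494 − (-0.61033)·(1.05494 − 0.81176) / (-0.61033 − 1.99972) = 1.05494 − (-0.14841)/(-2.61005) = 0.99807

0.998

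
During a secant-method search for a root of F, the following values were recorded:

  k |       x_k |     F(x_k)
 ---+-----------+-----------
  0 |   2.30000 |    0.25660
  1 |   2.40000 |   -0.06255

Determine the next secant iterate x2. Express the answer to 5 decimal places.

x2 = 2.40000 − (-0.06255)·(2.40000 − 2.30000) / (-0.06255 − 0.25660)
   = 2.40000 − (-0.0062550)/(-0.3191500) = 2.3804011

2.38040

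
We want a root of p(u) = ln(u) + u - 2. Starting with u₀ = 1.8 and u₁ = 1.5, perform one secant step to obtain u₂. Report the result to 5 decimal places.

1.55880

p(1.8) = 0.3877867, p(1.5) = -0.0945349
u₂ = 1.5000000 − (-0.0945349)·(1.5000000 − 1.8000000) / (-0.0945349 − 0.3877867) = 1.5000000 − (0.0283605)/(-0.4823216) = 1.5587999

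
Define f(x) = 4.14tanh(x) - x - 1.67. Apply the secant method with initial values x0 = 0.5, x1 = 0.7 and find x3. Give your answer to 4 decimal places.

0.6239

f(0.5) = -0.256835, f(0.7) = 0.132083
x2 = 0.700000 − 0.132083·(0.700000 − 0.500000) / (0.132083 − (-0.256835)) = 0.700000 − (0.026417)/(0.388918) = 0.632077
f(0.632077) = 0.014173
x3 = 0.632077 − 0.014173·(0.632077 − 0.700000) / (0.014173 − 0.132083) = 0.632077 − (-0.000963)/(-0.117910) = 0.623912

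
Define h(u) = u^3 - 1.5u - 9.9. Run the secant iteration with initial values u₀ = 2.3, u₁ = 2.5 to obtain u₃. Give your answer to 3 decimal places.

2.379

h(2.3) = -1.18300, h(2.5) = 1.97500
u₂ = 2.50000 − 1.97500·(2.50000 − 2.30000) / (1.97500 − (-1.18300)) = 2.50000 − (0.39500)/(3.15800) = 2.37492
h(2.37492) = -0.06724
u₃ = 2.37492 − (-0.06724)·(2.37492 − 2.50000) / (-0.06724 − 1.97500) = 2.37492 − (0.00841)/(-2.04224) = 2.37904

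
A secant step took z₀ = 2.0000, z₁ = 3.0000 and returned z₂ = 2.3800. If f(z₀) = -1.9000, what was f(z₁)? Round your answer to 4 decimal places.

3.1000

The secant line through (2.0000, -1.9000) and (3.0000, f(z₁)) crosses zero at z₂ = 2.3800.
So (2.0000, -1.9000), (3.0000, f(z₁)), (2.3800, 0) are collinear:
f(z₁) = -1.9000 · (3.0000 − 2.3800) / (2.0000 − 2.3800) = -1.9000 · (0.620000)/(-0.380000) = 3.100000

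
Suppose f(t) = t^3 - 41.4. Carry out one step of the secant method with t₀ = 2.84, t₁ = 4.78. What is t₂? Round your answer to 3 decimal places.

3.256

f(2.84) = -18.49370, f(4.78) = 67.81535
t₂ = 4.78000 − 67.81535·(4.78000 − 2.84000) / (67.81535 − (-18.49370)) = 4.78000 − (131.56178)/(86.30905) = 3.25569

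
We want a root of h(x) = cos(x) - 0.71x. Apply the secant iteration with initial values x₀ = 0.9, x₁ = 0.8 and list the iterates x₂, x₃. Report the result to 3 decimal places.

0.888, 0.888

h(0.9) = -0.01739, h(0.8) = 0.12871
x₂ = 0.80000 − 0.12871·(0.80000 − 0.90000) / (0.12871 − (-0.01739)) = 0.80000 − (-0.01287)/(0.14610) = 0.88810
h(0.88810) = 0.00034
x₃ = 0.88810 − 0.00034·(0.88810 − 0.80000) / (0.00034 − 0.12871) = 0.88810 − (0.00003)/(-0.12837) = 0.88833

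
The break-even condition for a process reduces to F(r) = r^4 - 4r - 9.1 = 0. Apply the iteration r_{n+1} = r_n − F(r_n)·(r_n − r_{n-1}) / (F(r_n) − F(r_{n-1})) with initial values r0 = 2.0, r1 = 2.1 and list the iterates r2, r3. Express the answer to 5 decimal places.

2.03609, 2.03793

F(2.0) = -1.1000000, F(2.1) = 1.9481000
r2 = 2.1000000 − 1.9481000·(2.1000000 − 2.0000000) / (1.9481000 − (-1.1000000)) = 2.1000000 − (0.1948100)/(3.0481000) = 2.0360881
F(2.0360881) = -0.0579004
r3 = 2.0360881 − (-0.0579004)·(2.0360881 − 2.1000000) / (-0.0579004 − 1.9481000) = 2.0360881 − (0.0037005)/(-2.0060004) = 2.0379328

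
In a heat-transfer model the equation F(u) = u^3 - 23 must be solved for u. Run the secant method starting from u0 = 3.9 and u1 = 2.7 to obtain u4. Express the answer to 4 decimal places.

F(3.9) = 36.319000, F(2.7) = -3.317000
u2 = 2.700000 − (-3.317000)·(2.700000 − 3.900000) / (-3.317000 − 36.319000) = 2.700000 − (3.980400)/(-39.636000) = 2.800424
F(2.800424) = -1.038029
u3 = 2.800424 − (-1.038029)·(2.800424 − 2.700000) / (-1.038029 − (-3.317000)) = 2.800424 − (-0.104243)/(2.278971) = 2.846165
F(2.846165) = 0.055803
u4 = 2.846165 − 0.055803·(2.846165 − 2.800424) / (0.055803 − (-1.038029)) = 2.846165 − (0.002553)/(1.093833) = 2.843832

2.8438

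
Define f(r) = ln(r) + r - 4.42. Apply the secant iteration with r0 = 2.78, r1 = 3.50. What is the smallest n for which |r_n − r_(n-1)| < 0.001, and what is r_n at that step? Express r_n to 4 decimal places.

n = 4, r_n = 3.2434

f(2.78) = -0.617549, f(3.50) = 0.332763
r2 = 3.500000 − 0.332763·(0.720000)/(0.950312) = 3.247884;  |Δ| = 0.252116
f(3.247884) = 0.005887
r3 = 3.247884 − 0.005887·(-0.252116)/(-0.326876) = 3.243343;  |Δ| = 0.004541
f(3.243343) = -0.000053
r4 = 3.243343 − (-0.000053)·(-0.004541)/(-0.005940) = 3.243383;  |Δ| = 0.000040
|r4 − r3| = 0.000040 < 0.001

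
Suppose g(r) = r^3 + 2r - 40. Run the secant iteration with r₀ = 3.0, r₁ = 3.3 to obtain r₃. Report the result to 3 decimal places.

g(3.0) = -7.00000, g(3.3) = 2.53700
r₂ = 3.30000 − 2.53700·(3.30000 − 3.00000) / (2.53700 − (-7.00000)) = 3.30000 − (0.76110)/(9.53700) = 3.22020
g(3.22020) = -0.16730
r₃ = 3.22020 − (-0.16730)·(3.22020 − 3.30000) / (-0.16730 − 2.53700) = 3.22020 − (0.01335)/(-2.70430) = 3.22513

3.225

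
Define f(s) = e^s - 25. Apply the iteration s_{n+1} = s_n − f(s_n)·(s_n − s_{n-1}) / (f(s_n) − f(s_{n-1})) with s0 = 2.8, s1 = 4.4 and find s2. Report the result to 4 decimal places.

f(2.8) = -8.555353, f(4.4) = 56.450869
s2 = 4.400000 − 56.450869·(4.400000 − 2.800000) / (56.450869 − (-8.555353)) = 4.400000 − (90.321390)/(65.006222) = 3.010573

3.0106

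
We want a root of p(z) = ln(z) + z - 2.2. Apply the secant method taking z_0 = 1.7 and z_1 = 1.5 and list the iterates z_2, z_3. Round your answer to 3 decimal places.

p(1.7) = 0.03063, p(1.5) = -0.29453
z_2 = 1.50000 − (-0.29453)·(1.50000 − 1.70000) / (-0.29453 − 0.03063) = 1.50000 − (0.05891)/(-0.32516) = 1.68116
p(1.68116) = 0.00065
z_3 = 1.68116 − 0.00065·(1.68116 − 1.50000) / (0.00065 − (-0.29453)) = 1.68116 − (0.00012)/(0.29518) = 1.68076

1.681, 1.681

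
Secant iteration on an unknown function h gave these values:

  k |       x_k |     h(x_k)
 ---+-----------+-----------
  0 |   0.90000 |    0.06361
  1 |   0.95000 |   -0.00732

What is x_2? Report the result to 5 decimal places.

x_2 = 0.95000 − (-0.00732)·(0.95000 − 0.90000) / (-0.00732 − 0.06361)
   = 0.95000 − (-0.0003660)/(-0.0709300) = 0.9448400

0.94484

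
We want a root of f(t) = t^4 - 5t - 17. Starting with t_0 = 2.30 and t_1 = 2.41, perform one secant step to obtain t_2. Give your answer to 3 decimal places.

f(2.30) = -0.51590, f(2.41) = 4.68403
t_2 = 2.41000 − 4.68403·(2.41000 − 2.30000) / (4.68403 − (-0.51590)) = 2.41000 − (0.51524)/(5.19993) = 2.31091

2.311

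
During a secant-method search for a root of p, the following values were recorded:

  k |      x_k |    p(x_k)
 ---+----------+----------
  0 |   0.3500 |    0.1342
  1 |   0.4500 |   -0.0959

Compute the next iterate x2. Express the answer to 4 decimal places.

0.4083

x2 = 0.4500 − (-0.0959)·(0.4500 − 0.3500) / (-0.0959 − 0.1342)
   = 0.4500 − (-0.009590)/(-0.230100) = 0.408322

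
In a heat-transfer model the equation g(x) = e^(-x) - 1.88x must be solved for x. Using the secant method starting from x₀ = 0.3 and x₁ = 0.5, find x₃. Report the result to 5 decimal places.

g(0.3) = 0.1768182, g(0.5) = -0.3334693
x₂ = 0.5000000 − (-0.3334693)·(0.5000000 − 0.3000000) / (-0.3334693 − 0.1768182) = 0.5000000 − (-0.0666939)/(-0.5102876) = 0.3693014
g(0.3693014) = -0.0030696
x₃ = 0.3693014 − (-0.0030696)·(0.3693014 − 0.5000000) / (-0.0030696 − (-0.3334693)) = 0.3693014 − (0.0004012)/(0.3303997) = 0.3680871

0.36809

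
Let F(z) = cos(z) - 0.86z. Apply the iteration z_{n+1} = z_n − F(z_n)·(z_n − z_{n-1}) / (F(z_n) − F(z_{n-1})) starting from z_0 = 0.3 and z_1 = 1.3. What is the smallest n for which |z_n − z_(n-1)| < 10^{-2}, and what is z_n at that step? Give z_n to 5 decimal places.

n = 4, z_n = 0.80557

F(0.3) = 0.6973365, F(1.3) = -0.8505012
z_2 = 1.3000000 − (-0.8505012)·(1.0000000)/(-1.5478377) = 0.7505230;  |Δ| = 0.5494770
F(0.7505230) = 0.0858825
z_3 = 0.7505230 − 0.0858825·(-0.5494770)/(0.9363836) = 0.8009195;  |Δ| = 0.0503965
F(0.8009195) = 0.0072560
z_4 = 0.8009195 − 0.0072560·(0.0503965)/(-0.0786264) = 0.8055703;  |Δ| = 0.0046508
|z_4 − z_3| = 0.0046508 < 10^{-2}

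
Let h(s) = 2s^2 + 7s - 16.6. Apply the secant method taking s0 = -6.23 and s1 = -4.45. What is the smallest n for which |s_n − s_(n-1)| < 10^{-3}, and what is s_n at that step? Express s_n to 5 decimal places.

h(-6.23) = 17.4158000, h(-4.45) = -8.1450000
s2 = -4.4500000 − (-8.1450000)·(1.7800000)/(-25.5608000) = -5.0172006;  |Δ| = 0.5672006
h(-5.0172006) = -1.3758010
s3 = -5.0172006 − (-1.3758010)·(-0.5672006)/(6.7691990) = -5.1324808;  |Δ| = 0.1152803
h(-5.1324808) = 0.1573532
s4 = -5.1324808 − 0.1573532·(-0.1152803)/(1.5331542) = -5.1206492;  |Δ| = 0.0118316
h(-5.1206492) = -0.0024479
s5 = -5.1206492 − (-0.0024479)·(0.0118316)/(-0.1598011) = -5.1208304;  |Δ| = 0.0001812
|s5 − s4| = 0.0001812 < 10^{-3}

n = 5, s_n = -5.12083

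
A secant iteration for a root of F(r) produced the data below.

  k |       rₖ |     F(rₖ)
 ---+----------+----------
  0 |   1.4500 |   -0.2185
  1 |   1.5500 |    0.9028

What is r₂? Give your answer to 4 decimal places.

r₂ = 1.5500 − 0.9028·(1.5500 − 1.4500) / (0.9028 − (-0.2185))
   = 1.5500 − (0.090280)/(1.121300) = 1.469486

1.4695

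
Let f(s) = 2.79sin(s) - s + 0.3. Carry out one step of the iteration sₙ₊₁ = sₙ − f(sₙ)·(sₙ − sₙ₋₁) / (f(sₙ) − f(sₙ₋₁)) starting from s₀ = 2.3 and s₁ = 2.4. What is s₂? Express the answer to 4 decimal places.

2.3272

f(2.3) = 0.080518, f(2.4) = -0.215458
s₂ = 2.400000 − (-0.215458)·(2.400000 − 2.300000) / (-0.215458 − 0.080518) = 2.400000 − (-0.021546)/(-0.295975) = 2.327204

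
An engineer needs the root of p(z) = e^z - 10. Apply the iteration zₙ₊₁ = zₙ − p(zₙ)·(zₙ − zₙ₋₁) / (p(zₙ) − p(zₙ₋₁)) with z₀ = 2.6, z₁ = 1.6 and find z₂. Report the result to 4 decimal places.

2.1930

p(2.6) = 3.463738, p(1.6) = -5.046968
z₂ = 1.600000 − (-5.046968)·(1.600000 − 2.600000) / (-5.046968 − 3.463738) = 1.600000 − (5.046968)/(-8.510706) = 2.193014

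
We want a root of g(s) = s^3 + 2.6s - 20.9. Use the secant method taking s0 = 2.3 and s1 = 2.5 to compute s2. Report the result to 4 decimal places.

2.4384

g(2.3) = -2.753000, g(2.5) = 1.225000
s2 = 2.500000 − 1.225000·(2.500000 − 2.300000) / (1.225000 − (-2.753000)) = 2.500000 − (0.245000)/(3.978000) = 2.438411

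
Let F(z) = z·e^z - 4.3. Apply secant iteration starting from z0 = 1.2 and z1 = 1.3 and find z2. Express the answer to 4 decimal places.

1.2402

F(1.2) = -0.315860, F(1.3) = 0.470086
z2 = 1.300000 − 0.470086·(1.300000 − 1.200000) / (0.470086 − (-0.315860)) = 1.300000 − (0.047009)/(0.785945) = 1.240189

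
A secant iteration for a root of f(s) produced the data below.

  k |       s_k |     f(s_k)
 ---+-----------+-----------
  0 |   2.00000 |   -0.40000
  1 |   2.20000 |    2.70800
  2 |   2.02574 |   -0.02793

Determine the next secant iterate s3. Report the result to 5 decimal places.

s3 = 2.02574 − (-0.02793)·(2.02574 − 2.20000) / (-0.02793 − 2.70800)
   = 2.02574 − (0.0048671)/(-2.7359300) = 2.0275189

2.02752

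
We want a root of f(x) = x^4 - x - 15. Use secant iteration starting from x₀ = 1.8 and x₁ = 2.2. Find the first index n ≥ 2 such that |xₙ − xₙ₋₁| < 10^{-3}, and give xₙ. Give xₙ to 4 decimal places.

f(1.8) = -6.302400, f(2.2) = 6.225600
x₂ = 2.200000 − 6.225600·(0.400000)/(12.528000) = 2.001226;  |Δ| = 0.198774
f(2.001226) = -0.961956
x₃ = 2.001226 − (-0.961956)·(-0.198774)/(-7.187556) = 2.027829;  |Δ| = 0.026603
f(2.027829) = -0.118534
x₄ = 2.027829 − (-0.118534)·(0.026603)/(0.843423) = 2.031568;  |Δ| = 0.003739
f(2.031568) = 0.002778
x₅ = 2.031568 − 0.002778·(0.003739)/(0.121312) = 2.031482;  |Δ| = 0.000086
|x₅ − x₄| = 0.000086 < 10^{-3}

n = 5, xₙ = 2.0315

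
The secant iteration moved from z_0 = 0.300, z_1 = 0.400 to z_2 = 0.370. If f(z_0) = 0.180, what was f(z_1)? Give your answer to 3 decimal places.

The secant line through (0.300, 0.180) and (0.400, f(z_1)) crosses zero at z_2 = 0.370.
So (0.300, 0.180), (0.400, f(z_1)), (0.370, 0) are collinear:
f(z_1) = 0.180 · (0.400 − 0.370) / (0.300 − 0.370) = 0.180 · (0.03000)/(-0.07000) = -0.07714

-0.077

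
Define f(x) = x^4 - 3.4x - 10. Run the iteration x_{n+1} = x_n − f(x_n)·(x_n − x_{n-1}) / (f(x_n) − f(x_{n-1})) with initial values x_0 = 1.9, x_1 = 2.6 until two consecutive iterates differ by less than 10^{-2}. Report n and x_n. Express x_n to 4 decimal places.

n = 5, x_n = 2.0273

f(1.9) = -3.427900, f(2.6) = 26.857600
x_2 = 2.600000 − 26.857600·(0.700000)/(30.285500) = 1.979230;  |Δ| = 0.620770
f(1.979230) = -1.383731
x_3 = 1.979230 − (-1.383731)·(-0.620770)/(-28.241331) = 2.009646;  |Δ| = 0.030416
f(2.009646) = -0.521885
x_4 = 2.009646 − (-0.521885)·(0.030416)/(0.861846) = 2.028064;  |Δ| = 0.018418
f(2.028064) = 0.021709
x_5 = 2.028064 − 0.021709·(0.018418)/(0.543594) = 2.027328;  |Δ| = 0.000736
|x_5 − x_4| = 0.000736 < 10^{-2}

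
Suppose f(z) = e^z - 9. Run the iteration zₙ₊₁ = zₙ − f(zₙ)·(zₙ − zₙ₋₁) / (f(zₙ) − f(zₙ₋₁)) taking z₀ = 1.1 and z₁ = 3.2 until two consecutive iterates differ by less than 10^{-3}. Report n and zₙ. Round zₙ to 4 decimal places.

n = 7, zₙ = 2.1972

f(1.1) = -5.995834, f(3.2) = 15.532530
z₂ = 3.200000 − 15.532530·(2.100000)/(21.528364) = 1.684868;  |Δ| = 1.515132
f(1.684868) = -3.608261
z₃ = 1.684868 − (-3.608261)·(-1.515132)/(-19.140791) = 1.970488;  |Δ| = 0.285620
f(1.970488) = -1.825824
z₄ = 1.970488 − (-1.825824)·(0.285620)/(1.782437) = 2.263060;  |Δ| = 0.292572
f(2.263060) = 0.612461
z₅ = 2.263060 − 0.612461·(0.292572)/(2.438284) = 2.189570;  |Δ| = 0.073490
f(2.189570) = -0.068624
z₆ = 2.189570 − (-0.068624)·(-0.073490)/(-0.681085) = 2.196975;  |Δ| = 0.007405
f(2.196975) = -0.002245
z₇ = 2.196975 − (-0.002245)·(0.007405)/(0.066379) = 2.197226;  |Δ| = 0.000250
|z₇ − z₆| = 0.000250 < 10^{-3}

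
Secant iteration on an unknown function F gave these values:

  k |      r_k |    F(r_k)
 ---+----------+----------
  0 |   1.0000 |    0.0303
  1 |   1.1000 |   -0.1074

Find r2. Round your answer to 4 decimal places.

1.0220

r2 = 1.1000 − (-0.1074)·(1.1000 − 1.0000) / (-0.1074 − 0.0303)
   = 1.1000 − (-0.010740)/(-0.137700) = 1.022004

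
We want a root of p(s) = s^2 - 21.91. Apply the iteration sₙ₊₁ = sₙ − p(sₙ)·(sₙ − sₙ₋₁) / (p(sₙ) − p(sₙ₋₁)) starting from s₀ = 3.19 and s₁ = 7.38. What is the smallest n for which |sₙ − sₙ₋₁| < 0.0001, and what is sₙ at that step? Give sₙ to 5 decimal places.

n = 6, sₙ = 4.68081

p(3.19) = -11.7339000, p(7.38) = 32.5544000
s₂ = 7.3800000 − 32.5544000·(4.1900000)/(44.2883000) = 4.3001135;  |Δ| = 3.0798865
p(4.3001135) = -3.4190236
s₃ = 4.3001135 − (-3.4190236)·(-3.0798865)/(-35.9734236) = 4.5928353;  |Δ| = 0.2927218
p(4.5928353) = -0.8158638
s₄ = 4.5928353 − (-0.8158638)·(0.2927218)/(2.6031598) = 4.6845781;  |Δ| = 0.0917428
p(4.6845781) = 0.0352718
s₅ = 4.6845781 − 0.0352718·(0.0917428)/(0.8511357) = 4.6807762;  |Δ| = 0.0038019
p(4.6807762) = -0.0003343
s₆ = 4.6807762 − (-0.0003343)·(-0.0038019)/(-0.0356062) = 4.6808119;  |Δ| = 0.0000357
|s₆ − s₅| = 0.0000357 < 0.0001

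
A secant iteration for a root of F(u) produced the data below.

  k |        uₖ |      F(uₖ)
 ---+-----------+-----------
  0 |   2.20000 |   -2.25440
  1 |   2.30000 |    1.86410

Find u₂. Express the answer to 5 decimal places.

2.25474

u₂ = 2.30000 − 1.86410·(2.30000 − 2.20000) / (1.86410 − (-2.25440))
   = 2.30000 − (0.1864100)/(4.1185000) = 2.2547384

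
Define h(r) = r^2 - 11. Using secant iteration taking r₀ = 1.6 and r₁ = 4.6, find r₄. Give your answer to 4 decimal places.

h(1.6) = -8.440000, h(4.6) = 10.160000
r₂ = 4.600000 − 10.160000·(4.600000 − 1.600000) / (10.160000 − (-8.440000)) = 4.600000 − (30.480000)/(18.600000) = 2.961290
h(2.961290) = -2.230760
r₃ = 2.961290 − (-2.230760)·(2.961290 − 4.600000) / (-2.230760 − 10.160000) = 2.961290 − (3.655567)/(-12.390760) = 3.256314
h(3.256314) = -0.396419
r₄ = 3.256314 − (-0.396419)·(3.256314 − 2.961290) / (-0.396419 − (-2.230760)) = 3.256314 − (-0.116953)/(1.834340) = 3.320072

3.3201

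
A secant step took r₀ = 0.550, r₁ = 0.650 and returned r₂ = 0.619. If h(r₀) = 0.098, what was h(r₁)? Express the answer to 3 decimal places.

The secant line through (0.550, 0.098) and (0.650, h(r₁)) crosses zero at r₂ = 0.619.
So (0.550, 0.098), (0.650, h(r₁)), (0.619, 0) are collinear:
h(r₁) = 0.098 · (0.650 − 0.619) / (0.550 − 0.619) = 0.098 · (0.03100)/(-0.06900) = -0.04403

-0.044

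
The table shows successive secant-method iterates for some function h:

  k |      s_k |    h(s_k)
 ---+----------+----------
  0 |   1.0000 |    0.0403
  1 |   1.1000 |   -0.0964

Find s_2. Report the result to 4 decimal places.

1.0295

s_2 = 1.1000 − (-0.0964)·(1.1000 − 1.0000) / (-0.0964 − 0.0403)
   = 1.1000 − (-0.009640)/(-0.136700) = 1.029481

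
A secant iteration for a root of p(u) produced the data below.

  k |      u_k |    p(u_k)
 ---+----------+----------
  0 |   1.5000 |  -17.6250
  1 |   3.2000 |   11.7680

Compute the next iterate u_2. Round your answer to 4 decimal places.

2.5194

u_2 = 3.2000 − 11.7680·(3.2000 − 1.5000) / (11.7680 − (-17.6250))
   = 3.2000 − (20.005600)/(29.393000) = 2.519375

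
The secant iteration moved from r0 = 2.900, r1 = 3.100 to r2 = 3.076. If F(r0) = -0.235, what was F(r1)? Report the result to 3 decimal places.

The secant line through (2.900, -0.235) and (3.100, F(r1)) crosses zero at r2 = 3.076.
So (2.900, -0.235), (3.100, F(r1)), (3.076, 0) are collinear:
F(r1) = -0.235 · (3.100 − 3.076) / (2.900 − 3.076) = -0.235 · (0.02400)/(-0.17600) = 0.03205

0.032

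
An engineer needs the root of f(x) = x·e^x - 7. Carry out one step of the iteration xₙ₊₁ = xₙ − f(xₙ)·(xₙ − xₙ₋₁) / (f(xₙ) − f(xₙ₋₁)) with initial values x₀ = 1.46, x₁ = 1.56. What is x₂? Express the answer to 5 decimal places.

f(1.46) = -0.7132991, f(1.56) = 0.4237611
x₂ = 1.5600000 − 0.4237611·(1.5600000 − 1.4600000) / (0.4237611 − (-0.7132991)) = 1.5600000 − (0.0423761)/(1.1370602) = 1.5227319

1.52273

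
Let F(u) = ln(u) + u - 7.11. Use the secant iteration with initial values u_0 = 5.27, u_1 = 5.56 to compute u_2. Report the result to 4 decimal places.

F(5.27) = -0.177970, F(5.56) = 0.165598
u_2 = 5.560000 − 0.165598·(5.560000 − 5.270000) / (0.165598 − (-0.177970)) = 5.560000 − (0.048023)/(0.343568) = 5.420221

5.4202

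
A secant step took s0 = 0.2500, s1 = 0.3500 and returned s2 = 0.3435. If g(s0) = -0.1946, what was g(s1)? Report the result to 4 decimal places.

The secant line through (0.2500, -0.1946) and (0.3500, g(s1)) crosses zero at s2 = 0.3435.
So (0.2500, -0.1946), (0.3500, g(s1)), (0.3435, 0) are collinear:
g(s1) = -0.1946 · (0.3500 − 0.3435) / (0.2500 − 0.3435) = -0.1946 · (0.006500)/(-0.093500) = 0.013528

0.0135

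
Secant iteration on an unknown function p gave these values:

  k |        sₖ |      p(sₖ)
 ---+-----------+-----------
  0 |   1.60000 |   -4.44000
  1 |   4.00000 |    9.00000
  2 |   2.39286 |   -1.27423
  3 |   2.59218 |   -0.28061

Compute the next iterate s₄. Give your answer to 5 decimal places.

2.64847

s₄ = 2.59218 − (-0.28061)·(2.59218 − 2.39286) / (-0.28061 − (-1.27423))
   = 2.59218 − (-0.0559312)/(0.9936200) = 2.6484703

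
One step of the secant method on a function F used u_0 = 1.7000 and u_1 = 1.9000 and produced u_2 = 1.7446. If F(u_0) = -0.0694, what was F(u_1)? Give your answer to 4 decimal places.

The secant line through (1.7000, -0.0694) and (1.9000, F(u_1)) crosses zero at u_2 = 1.7446.
So (1.7000, -0.0694), (1.9000, F(u_1)), (1.7446, 0) are collinear:
F(u_1) = -0.0694 · (1.9000 − 1.7446) / (1.7000 − 1.7446) = -0.0694 · (0.155400)/(-0.044600) = 0.241811

0.2418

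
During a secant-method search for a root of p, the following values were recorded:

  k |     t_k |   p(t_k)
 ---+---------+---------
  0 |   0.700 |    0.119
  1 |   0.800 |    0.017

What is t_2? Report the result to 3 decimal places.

0.817

t_2 = 0.800 − 0.017·(0.800 − 0.700) / (0.017 − 0.119)
   = 0.800 − (0.00170)/(-0.10200) = 0.81667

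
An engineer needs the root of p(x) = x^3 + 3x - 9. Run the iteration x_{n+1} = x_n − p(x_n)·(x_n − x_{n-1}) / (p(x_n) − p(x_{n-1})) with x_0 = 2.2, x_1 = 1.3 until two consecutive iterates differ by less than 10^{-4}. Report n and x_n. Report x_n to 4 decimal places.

p(2.2) = 8.248000, p(1.3) = -2.903000
x_2 = 1.300000 − (-2.903000)·(-0.900000)/(-11.151000) = 1.534302;  |Δ| = 0.234302
p(1.534302) = -0.785222
x_3 = 1.534302 − (-0.785222)·(0.234302)/(2.117778) = 1.621175;  |Δ| = 0.086874
p(1.621175) = 0.124315
x_4 = 1.621175 − 0.124315·(0.086874)/(0.909537) = 1.609302;  |Δ| = 0.011874
p(1.609302) = -0.004243
x_5 = 1.609302 − (-0.004243)·(-0.011874)/(-0.128558) = 1.609693;  |Δ| = 0.000392
p(1.609693) = -0.000022
x_6 = 1.609693 − (-0.000022)·(0.000392)/(0.004221) = 1.609695;  |Δ| = 0.000002
|x_6 − x_5| = 0.000002 < 10^{-4}

n = 6, x_n = 1.6097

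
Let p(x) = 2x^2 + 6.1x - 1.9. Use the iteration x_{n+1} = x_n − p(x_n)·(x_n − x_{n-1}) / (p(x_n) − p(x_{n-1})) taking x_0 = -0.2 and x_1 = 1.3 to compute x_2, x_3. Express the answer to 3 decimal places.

p(-0.2) = -3.04000, p(1.3) = 9.41000
x_2 = 1.30000 − 9.41000·(1.30000 − (-0.20000)) / (9.41000 − (-3.04000)) = 1.30000 − (14.11500)/(12.45000) = 0.16627
p(0.16627) = -0.83049
x_3 = 0.16627 − (-0.83049)·(0.16627 − 1.30000) / (-0.83049 − 9.41000) = 0.16627 − (0.94156)/(-10.24049) = 0.25821

0.166, 0.258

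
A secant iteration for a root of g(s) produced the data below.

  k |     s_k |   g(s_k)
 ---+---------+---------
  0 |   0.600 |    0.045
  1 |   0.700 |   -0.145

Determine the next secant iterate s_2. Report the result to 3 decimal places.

s_2 = 0.700 − (-0.145)·(0.700 − 0.600) / (-0.145 − 0.045)
   = 0.700 − (-0.01450)/(-0.19000) = 0.62368

0.624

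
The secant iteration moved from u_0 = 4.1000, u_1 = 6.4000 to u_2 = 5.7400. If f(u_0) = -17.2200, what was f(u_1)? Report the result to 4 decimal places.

6.9300

The secant line through (4.1000, -17.2200) and (6.4000, f(u_1)) crosses zero at u_2 = 5.7400.
So (4.1000, -17.2200), (6.4000, f(u_1)), (5.7400, 0) are collinear:
f(u_1) = -17.2200 · (6.4000 − 5.7400) / (4.1000 − 5.7400) = -17.2200 · (0.660000)/(-1.640000) = 6.930000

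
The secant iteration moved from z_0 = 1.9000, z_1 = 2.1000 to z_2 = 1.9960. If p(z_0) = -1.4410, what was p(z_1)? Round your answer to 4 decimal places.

1.5611

The secant line through (1.9000, -1.4410) and (2.1000, p(z_1)) crosses zero at z_2 = 1.9960.
So (1.9000, -1.4410), (2.1000, p(z_1)), (1.9960, 0) are collinear:
p(z_1) = -1.4410 · (2.1000 − 1.9960) / (1.9000 − 1.9960) = -1.4410 · (0.104000)/(-0.096000) = 1.561083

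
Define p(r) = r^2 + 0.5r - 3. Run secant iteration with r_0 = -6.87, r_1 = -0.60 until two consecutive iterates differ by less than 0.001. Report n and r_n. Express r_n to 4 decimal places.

n = 8, r_n = -2.0000

p(-6.87) = 40.761900, p(-0.60) = -2.940000
r_2 = -0.600000 − (-2.940000)·(6.270000)/(-43.701900) = -1.021808;  |Δ| = 0.421808
p(-1.021808) = -2.466813
r_3 = -1.021808 − (-2.466813)·(-0.421808)/(0.473187) = -3.220770;  |Δ| = 2.198962
p(-3.220770) = 5.762974
r_4 = -3.220770 − 5.762974·(-2.198962)/(8.229787) = -1.680929;  |Δ| = 1.539841
p(-1.680929) = -1.014942
r_5 = -1.680929 − (-1.014942)·(1.539841)/(-6.777916) = -1.911509;  |Δ| = 0.230580
p(-1.911509) = -0.301889
r_6 = -1.911509 − (-0.301889)·(-0.230580)/(0.713053) = -2.009130;  |Δ| = 0.097622
p(-2.009130) = 0.032040
r_7 = -2.009130 − 0.032040·(-0.097622)/(0.333928) = -1.999764;  |Δ| = 0.009367
p(-1.999764) = -0.000827
r_8 = -1.999764 − (-0.000827)·(0.009367)/(-0.032866) = -1.999999;  |Δ| = 0.000236
|r_8 − r_7| = 0.000236 < 0.001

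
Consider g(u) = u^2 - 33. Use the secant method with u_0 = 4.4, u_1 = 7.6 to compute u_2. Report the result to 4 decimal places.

5.5367

g(4.4) = -13.640000, g(7.6) = 24.760000
u_2 = 7.600000 − 24.760000·(7.600000 − 4.400000) / (24.760000 − (-13.640000)) = 7.600000 − (79.232000)/(38.400000) = 5.536667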